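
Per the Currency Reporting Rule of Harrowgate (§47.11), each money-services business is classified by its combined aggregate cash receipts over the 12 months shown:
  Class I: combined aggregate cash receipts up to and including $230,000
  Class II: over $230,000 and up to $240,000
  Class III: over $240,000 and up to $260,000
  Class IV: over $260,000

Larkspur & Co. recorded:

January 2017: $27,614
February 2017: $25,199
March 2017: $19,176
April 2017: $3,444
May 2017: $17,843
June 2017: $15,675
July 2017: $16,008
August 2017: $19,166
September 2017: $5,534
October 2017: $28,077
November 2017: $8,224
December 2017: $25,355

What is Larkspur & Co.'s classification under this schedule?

Class I

Combined aggregate cash receipts: $27,614 + $25,199 + $19,176 + $3,444 + $17,843 + $15,675 + $16,008 + $19,166 + $5,534 + $28,077 + $8,224 + $25,355 = $211,315.
$211,315 ≤ $230,000, so Class I applies.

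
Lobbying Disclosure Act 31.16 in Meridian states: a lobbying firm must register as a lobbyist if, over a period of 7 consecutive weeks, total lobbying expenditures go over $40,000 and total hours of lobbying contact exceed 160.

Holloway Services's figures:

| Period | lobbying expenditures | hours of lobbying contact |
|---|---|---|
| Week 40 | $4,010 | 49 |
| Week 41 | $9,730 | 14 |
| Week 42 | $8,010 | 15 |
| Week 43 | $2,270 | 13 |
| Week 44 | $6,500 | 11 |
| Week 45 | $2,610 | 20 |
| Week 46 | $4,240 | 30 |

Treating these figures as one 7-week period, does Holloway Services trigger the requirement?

No

Total lobbying expenditures: $4,010 + $9,730 + $8,010 + $2,270 + $6,500 + $2,610 + $4,240 = $37,370 (≤ $40,000).
Total hours of lobbying contact: 49 + 14 + 15 + 13 + 11 + 20 + 30 = 152 (≤ 160).
The test is 'and': the rule requires both, and at least one is not exceeded.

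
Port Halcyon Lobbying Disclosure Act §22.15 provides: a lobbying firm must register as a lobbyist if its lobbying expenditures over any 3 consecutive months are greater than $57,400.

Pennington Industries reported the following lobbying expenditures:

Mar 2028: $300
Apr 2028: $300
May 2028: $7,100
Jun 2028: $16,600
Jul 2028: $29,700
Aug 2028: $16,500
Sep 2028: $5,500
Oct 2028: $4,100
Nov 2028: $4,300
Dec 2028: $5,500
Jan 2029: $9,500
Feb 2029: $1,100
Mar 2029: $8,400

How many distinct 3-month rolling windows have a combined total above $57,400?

1

Mar 2028–May 2028: $300 + $300 + $7,100 = $7,700 (under)
Apr 2028–Jun 2028: $300 + $7,100 + $16,600 = $24,000 (under)
May 2028–Jul 2028: $7,100 + $16,600 + $29,700 = $53,400 (under)
Jun 2028–Aug 2028: $16,600 + $29,700 + $16,500 = $62,800 (over)
Jul 2028–Sep 2028: $29,700 + $16,500 + $5,500 = $51,700 (under)
Aug 2028–Oct 2028: $16,500 + $5,500 + $4,100 = $26,100 (under)
Sep 2028–Nov 2028: $5,500 + $4,100 + $4,300 = $13,900 (under)
Oct 2028–Dec 2028: $4,100 + $4,300 + $5,500 = $13,900 (under)
Nov 2028–Jan 2029: $4,300 + $5,500 + $9,500 = $19,300 (under)
Dec 2028–Feb 2029: $5,500 + $9,500 + $1,100 = $16,100 (under)
Jan 2029–Mar 2029: $9,500 + $1,100 + $8,400 = $19,000 (under)
1 window exceeds the threshold.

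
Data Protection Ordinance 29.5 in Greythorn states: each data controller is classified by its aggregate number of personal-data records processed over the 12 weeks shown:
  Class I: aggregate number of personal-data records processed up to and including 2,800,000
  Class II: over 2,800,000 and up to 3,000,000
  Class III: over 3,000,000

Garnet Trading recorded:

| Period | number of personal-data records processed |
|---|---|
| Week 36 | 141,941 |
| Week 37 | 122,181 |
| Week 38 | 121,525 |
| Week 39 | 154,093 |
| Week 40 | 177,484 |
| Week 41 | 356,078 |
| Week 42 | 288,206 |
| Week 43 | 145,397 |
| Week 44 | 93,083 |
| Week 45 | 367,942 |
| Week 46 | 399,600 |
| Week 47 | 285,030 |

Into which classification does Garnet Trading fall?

Class I

Aggregate number of personal-data records processed: 141,941 + 122,181 + 121,525 + 154,093 + 177,484 + 356,078 + 288,206 + 145,397 + 93,083 + 367,942 + 399,600 + 285,030 = 2,652,560.
2,652,560 ≤ 2,800,000, so Class I applies.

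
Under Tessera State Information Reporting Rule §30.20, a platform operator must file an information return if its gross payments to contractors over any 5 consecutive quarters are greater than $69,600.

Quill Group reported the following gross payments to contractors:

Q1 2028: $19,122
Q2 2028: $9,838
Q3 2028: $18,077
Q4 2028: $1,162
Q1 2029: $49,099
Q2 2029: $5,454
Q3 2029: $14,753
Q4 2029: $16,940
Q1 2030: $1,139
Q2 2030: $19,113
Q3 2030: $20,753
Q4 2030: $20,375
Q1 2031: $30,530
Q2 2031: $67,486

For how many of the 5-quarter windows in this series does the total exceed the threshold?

Q1 2028–Q1 2029: $19,122 + $9,838 + $18,077 + $1,162 + $49,099 = $97,298 (over)
Q2 2028–Q2 2029: $9,838 + $18,077 + $1,162 + $49,099 + $5,454 = $83,630 (over)
Q3 2028–Q3 2029: $18,077 + $1,162 + $49,099 + $5,454 + $14,753 = $88,545 (over)
Q4 2028–Q4 2029: $1,162 + $49,099 + $5,454 + $14,753 + $16,940 = $87,408 (over)
Q1 2029–Q1 2030: $49,099 + $5,454 + $14,753 + $16,940 + $1,139 = $87,385 (over)
Q2 2029–Q2 2030: $5,454 + $14,753 + $16,940 + $1,139 + $19,113 = $57,399 (under)
Q3 2029–Q3 2030: $14,753 + $16,940 + $1,139 + $19,113 + $20,753 = $72,698 (over)
Q4 2029–Q4 2030: $16,940 + $1,139 + $19,113 + $20,753 + $20,375 = $78,320 (over)
Q1 2030–Q1 2031: $1,139 + $19,113 + $20,753 + $20,375 + $30,530 = $91,910 (over)
Q2 2030–Q2 2031: $19,113 + $20,753 + $20,375 + $30,530 + $67,486 = $158,257 (over)
9 windows exceed the threshold.

9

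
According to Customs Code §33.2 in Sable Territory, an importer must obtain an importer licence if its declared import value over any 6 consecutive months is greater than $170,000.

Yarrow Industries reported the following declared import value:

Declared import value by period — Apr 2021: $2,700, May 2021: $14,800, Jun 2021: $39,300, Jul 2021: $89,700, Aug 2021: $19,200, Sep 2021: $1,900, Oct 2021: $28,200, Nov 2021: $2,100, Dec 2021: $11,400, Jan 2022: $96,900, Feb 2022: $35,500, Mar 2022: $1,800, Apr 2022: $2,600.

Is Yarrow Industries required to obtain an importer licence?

Apr 2021–Sep 2021: $2,700 + $14,800 + $39,300 + $89,700 + $19,200 + $1,900 = $167,600 (under)
May 2021–Oct 2021: $14,800 + $39,300 + $89,700 + $19,200 + $1,900 + $28,200 = $193,100 (over)
Jun 2021–Nov 2021: $39,300 + $89,700 + $19,200 + $1,900 + $28,200 + $2,100 = $180,400 (over)
Jul 2021–Dec 2021: $89,700 + $19,200 + $1,900 + $28,200 + $2,100 + $11,400 = $152,500 (under)
Aug 2021–Jan 2022: $19,200 + $1,900 + $28,200 + $2,100 + $11,400 + $96,900 = $159,700 (under)
Sep 2021–Feb 2022: $1,900 + $28,200 + $2,100 + $11,400 + $96,900 + $35,500 = $176,000 (over)
Oct 2021–Mar 2022: $28,200 + $2,100 + $11,400 + $96,900 + $35,500 + $1,800 = $175,900 (over)
Nov 2021–Apr 2022: $2,100 + $11,400 + $96,900 + $35,500 + $1,800 + $2,600 = $150,300 (under)
At least one window exceeds $170,000.

Yes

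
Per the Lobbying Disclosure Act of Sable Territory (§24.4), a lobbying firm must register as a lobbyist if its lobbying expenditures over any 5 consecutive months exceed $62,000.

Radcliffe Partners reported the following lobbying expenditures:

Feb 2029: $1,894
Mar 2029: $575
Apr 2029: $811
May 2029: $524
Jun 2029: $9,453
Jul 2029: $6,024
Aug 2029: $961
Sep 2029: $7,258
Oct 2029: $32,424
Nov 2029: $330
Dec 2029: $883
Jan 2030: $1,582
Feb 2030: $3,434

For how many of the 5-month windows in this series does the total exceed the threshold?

Feb 2029–Jun 2029: $1,894 + $575 + $811 + $524 + $9,453 = $13,257 (under)
Mar 2029–Jul 2029: $575 + $811 + $524 + $9,453 + $6,024 = $17,387 (under)
Apr 2029–Aug 2029: $811 + $524 + $9,453 + $6,024 + $961 = $17,773 (under)
May 2029–Sep 2029: $524 + $9,453 + $6,024 + $961 + $7,258 = $24,220 (under)
Jun 2029–Oct 2029: $9,453 + $6,024 + $961 + $7,258 + $32,424 = $56,120 (under)
Jul 2029–Nov 2029: $6,024 + $961 + $7,258 + $32,424 + $330 = $46,997 (under)
Aug 2029–Dec 2029: $961 + $7,258 + $32,424 + $330 + $883 = $41,856 (under)
Sep 2029–Jan 2030: $7,258 + $32,424 + $330 + $883 + $1,582 = $42,477 (under)
Oct 2029–Feb 2030: $32,424 + $330 + $883 + $1,582 + $3,434 = $38,653 (under)
0 windows exceed the threshold.

0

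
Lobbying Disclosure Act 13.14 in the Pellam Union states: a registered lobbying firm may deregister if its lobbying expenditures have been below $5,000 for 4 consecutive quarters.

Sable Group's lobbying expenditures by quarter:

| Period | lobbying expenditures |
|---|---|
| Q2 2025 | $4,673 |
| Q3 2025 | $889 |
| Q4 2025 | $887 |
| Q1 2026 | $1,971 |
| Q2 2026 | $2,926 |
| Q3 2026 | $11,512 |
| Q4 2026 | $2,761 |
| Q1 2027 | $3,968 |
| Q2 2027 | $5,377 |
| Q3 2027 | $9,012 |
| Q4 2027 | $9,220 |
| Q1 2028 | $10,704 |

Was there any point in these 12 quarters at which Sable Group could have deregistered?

Yes

Quarters below $5,000: Q2 2025, Q3 2025, Q4 2025, Q1 2026, Q2 2026, Q4 2026, Q1 2027.
Longest run of consecutive quarters below the threshold: 5.
5 ≥ 4, so Sable Group became eligible.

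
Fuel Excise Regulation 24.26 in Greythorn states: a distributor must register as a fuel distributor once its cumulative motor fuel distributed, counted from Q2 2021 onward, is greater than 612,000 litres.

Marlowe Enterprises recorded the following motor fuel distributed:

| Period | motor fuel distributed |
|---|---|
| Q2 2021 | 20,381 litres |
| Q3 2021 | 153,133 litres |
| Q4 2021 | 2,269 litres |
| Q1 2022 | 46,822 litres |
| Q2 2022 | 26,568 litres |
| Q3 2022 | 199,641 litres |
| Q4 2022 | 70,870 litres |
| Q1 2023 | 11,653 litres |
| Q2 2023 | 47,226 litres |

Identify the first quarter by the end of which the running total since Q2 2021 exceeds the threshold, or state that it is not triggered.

Not triggered

Through Q2 2021: 20,381 litres
Through Q3 2021: 173,514 litres
Through Q4 2021: 175,783 litres
Through Q1 2022: 222,605 litres
Through Q2 2022: 249,173 litres
Through Q3 2022: 448,814 litres
Through Q4 2022: 519,684 litres
Through Q1 2023: 531,337 litres
Through Q2 2023: 578,563 litres
Final cumulative total 578,563 litres ≤ 612,000 litres; the threshold is never exceeded.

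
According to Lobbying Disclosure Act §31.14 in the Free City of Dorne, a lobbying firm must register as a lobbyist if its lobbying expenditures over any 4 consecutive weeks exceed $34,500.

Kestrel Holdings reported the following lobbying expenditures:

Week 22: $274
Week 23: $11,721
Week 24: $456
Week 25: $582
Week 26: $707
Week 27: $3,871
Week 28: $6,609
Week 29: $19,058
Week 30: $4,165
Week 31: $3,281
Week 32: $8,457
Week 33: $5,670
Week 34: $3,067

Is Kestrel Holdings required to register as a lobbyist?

Yes

Week 22–Week 25: $274 + $11,721 + $456 + $582 = $13,033 (under)
Week 23–Week 26: $11,721 + $456 + $582 + $707 = $13,466 (under)
Week 24–Week 27: $456 + $582 + $707 + $3,871 = $5,616 (under)
Week 25–Week 28: $582 + $707 + $3,871 + $6,609 = $11,769 (under)
Week 26–Week 29: $707 + $3,871 + $6,609 + $19,058 = $30,245 (under)
Week 27–Week 30: $3,871 + $6,609 + $19,058 + $4,165 = $33,703 (under)
Week 28–Week 31: $6,609 + $19,058 + $4,165 + $3,281 = $33,113 (under)
Week 29–Week 32: $19,058 + $4,165 + $3,281 + $8,457 = $34,961 (over)
Week 30–Week 33: $4,165 + $3,281 + $8,457 + $5,670 = $21,573 (under)
Week 31–Week 34: $3,281 + $8,457 + $5,670 + $3,067 = $20,475 (under)
At least one window exceeds $34,500.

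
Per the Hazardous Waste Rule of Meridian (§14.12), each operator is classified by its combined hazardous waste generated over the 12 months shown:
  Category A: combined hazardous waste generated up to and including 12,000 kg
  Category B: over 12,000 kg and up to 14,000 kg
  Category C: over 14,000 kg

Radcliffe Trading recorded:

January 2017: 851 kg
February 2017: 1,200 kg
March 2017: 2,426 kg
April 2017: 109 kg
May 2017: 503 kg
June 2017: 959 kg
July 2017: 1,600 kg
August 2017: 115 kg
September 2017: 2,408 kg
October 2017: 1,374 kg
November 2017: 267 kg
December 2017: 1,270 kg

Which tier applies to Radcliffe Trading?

Combined hazardous waste generated: 851 kg + 1,200 kg + 2,426 kg + 109 kg + 503 kg + 959 kg + 1,600 kg + 115 kg + 2,408 kg + 1,374 kg + 267 kg + 1,270 kg = 13,082 kg.
12,000 kg < 13,082 kg ≤ 14,000 kg, so Category B applies.

Category B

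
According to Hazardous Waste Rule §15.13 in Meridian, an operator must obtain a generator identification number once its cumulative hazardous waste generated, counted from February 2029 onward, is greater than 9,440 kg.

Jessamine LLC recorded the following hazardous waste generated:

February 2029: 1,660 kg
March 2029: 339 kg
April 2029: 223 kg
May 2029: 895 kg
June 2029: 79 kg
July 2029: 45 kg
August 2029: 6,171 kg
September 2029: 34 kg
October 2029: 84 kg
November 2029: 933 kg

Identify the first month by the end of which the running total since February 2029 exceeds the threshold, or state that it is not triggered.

Through February 2029: 1,660 kg
Through March 2029: 1,999 kg
Through April 2029: 2,222 kg
Through May 2029: 3,117 kg
Through June 2029: 3,196 kg
Through July 2029: 3,241 kg
Through August 2029: 9,412 kg
Through September 2029: 9,446 kg ← exceeds threshold

September 2029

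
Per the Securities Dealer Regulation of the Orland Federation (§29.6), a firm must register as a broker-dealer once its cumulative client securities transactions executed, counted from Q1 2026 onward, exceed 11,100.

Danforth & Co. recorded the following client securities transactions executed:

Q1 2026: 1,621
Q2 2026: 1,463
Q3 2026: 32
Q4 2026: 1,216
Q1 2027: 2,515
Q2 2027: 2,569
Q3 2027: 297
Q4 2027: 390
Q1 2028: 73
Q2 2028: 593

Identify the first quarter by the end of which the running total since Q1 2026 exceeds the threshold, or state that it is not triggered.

Not triggered

Through Q1 2026: 1,621
Through Q2 2026: 3,084
Through Q3 2026: 3,116
Through Q4 2026: 4,332
Through Q1 2027: 6,847
Through Q2 2027: 9,416
Through Q3 2027: 9,713
Through Q4 2027: 10,103
Through Q1 2028: 10,176
Through Q2 2028: 10,769
Final cumulative total 10,769 ≤ 11,100; the threshold is never exceeded.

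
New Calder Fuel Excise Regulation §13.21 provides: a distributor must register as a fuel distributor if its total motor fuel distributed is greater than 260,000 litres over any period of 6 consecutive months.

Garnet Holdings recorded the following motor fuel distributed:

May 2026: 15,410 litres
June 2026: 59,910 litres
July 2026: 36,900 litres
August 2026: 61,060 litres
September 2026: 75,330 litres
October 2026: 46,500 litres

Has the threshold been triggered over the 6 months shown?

Total motor fuel distributed: 15,410 litres + 59,910 litres + 36,900 litres + 61,060 litres + 75,330 litres + 46,500 litres = 295,110 litres.
295,110 litres > 260,000 litres, so the threshold is exceeded.

Yes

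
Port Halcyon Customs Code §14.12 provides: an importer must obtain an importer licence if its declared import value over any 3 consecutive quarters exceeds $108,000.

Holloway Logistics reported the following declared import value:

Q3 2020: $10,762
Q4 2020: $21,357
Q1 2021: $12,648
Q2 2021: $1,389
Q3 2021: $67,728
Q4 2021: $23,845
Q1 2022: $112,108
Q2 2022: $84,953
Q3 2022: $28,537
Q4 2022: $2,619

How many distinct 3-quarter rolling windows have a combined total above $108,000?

Q3 2020–Q1 2021: $10,762 + $21,357 + $12,648 = $44,767 (under)
Q4 2020–Q2 2021: $21,357 + $12,648 + $1,389 = $35,394 (under)
Q1 2021–Q3 2021: $12,648 + $1,389 + $67,728 = $81,765 (under)
Q2 2021–Q4 2021: $1,389 + $67,728 + $23,845 = $92,962 (under)
Q3 2021–Q1 2022: $67,728 + $23,845 + $112,108 = $203,681 (over)
Q4 2021–Q2 2022: $23,845 + $112,108 + $84,953 = $220,906 (over)
Q1 2022–Q3 2022: $112,108 + $84,953 + $28,537 = $225,598 (over)
Q2 2022–Q4 2022: $84,953 + $28,537 + $2,619 = $116,109 (over)
4 windows exceed the threshold.

4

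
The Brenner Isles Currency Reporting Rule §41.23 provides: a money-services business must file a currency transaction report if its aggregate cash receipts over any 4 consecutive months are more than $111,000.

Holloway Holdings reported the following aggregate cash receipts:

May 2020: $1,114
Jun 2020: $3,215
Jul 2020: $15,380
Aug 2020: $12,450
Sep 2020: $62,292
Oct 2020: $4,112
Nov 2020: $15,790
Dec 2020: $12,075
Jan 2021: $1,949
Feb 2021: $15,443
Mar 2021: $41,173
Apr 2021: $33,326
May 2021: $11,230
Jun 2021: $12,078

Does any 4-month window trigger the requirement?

No

May 2020–Aug 2020: $1,114 + $3,215 + $15,380 + $12,450 = $32,159 (under)
Jun 2020–Sep 2020: $3,215 + $15,380 + $12,450 + $62,292 = $93,337 (under)
Jul 2020–Oct 2020: $15,380 + $12,450 + $62,292 + $4,112 = $94,234 (under)
Aug 2020–Nov 2020: $12,450 + $62,292 + $4,112 + $15,790 = $94,644 (under)
Sep 2020–Dec 2020: $62,292 + $4,112 + $15,790 + $12,075 = $94,269 (under)
Oct 2020–Jan 2021: $4,112 + $15,790 + $12,075 + $1,949 = $33,926 (under)
Nov 2020–Feb 2021: $15,790 + $12,075 + $1,949 + $15,443 = $45,257 (under)
Dec 2020–Mar 2021: $12,075 + $1,949 + $15,443 + $41,173 = $70,640 (under)
Jan 2021–Apr 2021: $1,949 + $15,443 + $41,173 + $33,326 = $91,891 (under)
Feb 2021–May 2021: $15,443 + $41,173 + $33,326 + $11,230 = $101,172 (under)
Mar 2021–Jun 2021: $41,173 + $33,326 + $11,230 + $12,078 = $97,807 (under)
No window exceeds $111,000.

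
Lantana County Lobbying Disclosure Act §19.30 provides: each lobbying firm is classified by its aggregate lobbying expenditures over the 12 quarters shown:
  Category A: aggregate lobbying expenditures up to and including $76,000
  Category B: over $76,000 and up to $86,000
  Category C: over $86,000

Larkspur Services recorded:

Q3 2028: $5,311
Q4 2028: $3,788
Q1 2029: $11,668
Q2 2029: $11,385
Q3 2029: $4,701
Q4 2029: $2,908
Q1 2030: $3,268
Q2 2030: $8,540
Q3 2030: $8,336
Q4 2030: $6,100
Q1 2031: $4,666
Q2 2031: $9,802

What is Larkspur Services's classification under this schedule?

Aggregate lobbying expenditures: $5,311 + $3,788 + $11,668 + $11,385 + $4,701 + $2,908 + $3,268 + $8,540 + $8,336 + $6,100 + $4,666 + $9,802 = $80,473.
$76,000 < $80,473 ≤ $86,000, so Category B applies.

Category B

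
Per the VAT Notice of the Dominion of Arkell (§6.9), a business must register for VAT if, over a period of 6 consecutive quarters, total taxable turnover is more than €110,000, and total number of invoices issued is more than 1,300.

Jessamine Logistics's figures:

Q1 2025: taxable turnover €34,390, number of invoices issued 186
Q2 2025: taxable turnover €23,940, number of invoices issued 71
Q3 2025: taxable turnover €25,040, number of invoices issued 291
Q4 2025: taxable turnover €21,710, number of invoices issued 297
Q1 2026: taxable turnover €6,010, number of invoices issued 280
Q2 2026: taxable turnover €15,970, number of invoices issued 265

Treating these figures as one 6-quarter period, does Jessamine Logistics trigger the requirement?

Yes

Total taxable turnover: €34,390 + €23,940 + €25,040 + €21,710 + €6,010 + €15,970 = €127,060 (> €110,000).
Total number of invoices issued: 186 + 71 + 291 + 297 + 280 + 265 = 1,390 (> 1,300).
The test is 'and': both thresholds are exceeded.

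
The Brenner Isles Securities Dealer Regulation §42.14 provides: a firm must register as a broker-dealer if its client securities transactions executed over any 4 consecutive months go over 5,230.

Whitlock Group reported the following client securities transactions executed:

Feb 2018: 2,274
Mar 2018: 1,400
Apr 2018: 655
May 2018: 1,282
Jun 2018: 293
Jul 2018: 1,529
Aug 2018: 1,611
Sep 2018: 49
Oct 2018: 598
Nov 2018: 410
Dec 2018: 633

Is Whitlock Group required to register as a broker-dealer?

Yes

Feb 2018–May 2018: 2,274 + 1,400 + 655 + 1,282 = 5,611 (over)
Mar 2018–Jun 2018: 1,400 + 655 + 1,282 + 293 = 3,630 (under)
Apr 2018–Jul 2018: 655 + 1,282 + 293 + 1,529 = 3,759 (under)
May 2018–Aug 2018: 1,282 + 293 + 1,529 + 1,611 = 4,715 (under)
Jun 2018–Sep 2018: 293 + 1,529 + 1,611 + 49 = 3,482 (under)
Jul 2018–Oct 2018: 1,529 + 1,611 + 49 + 598 = 3,787 (under)
Aug 2018–Nov 2018: 1,611 + 49 + 598 + 410 = 2,668 (under)
Sep 2018–Dec 2018: 49 + 598 + 410 + 633 = 1,690 (under)
At least one window exceeds 5,230.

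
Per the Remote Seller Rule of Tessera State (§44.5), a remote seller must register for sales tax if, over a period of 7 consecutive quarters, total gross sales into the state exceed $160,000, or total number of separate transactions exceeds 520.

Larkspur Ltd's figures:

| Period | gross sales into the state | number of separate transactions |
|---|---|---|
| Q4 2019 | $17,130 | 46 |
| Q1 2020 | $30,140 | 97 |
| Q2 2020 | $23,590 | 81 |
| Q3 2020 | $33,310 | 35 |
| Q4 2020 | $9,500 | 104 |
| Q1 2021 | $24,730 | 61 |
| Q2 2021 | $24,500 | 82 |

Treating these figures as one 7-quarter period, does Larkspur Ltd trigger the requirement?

Yes

Total gross sales into the state: $17,130 + $30,140 + $23,590 + $33,310 + $9,500 + $24,730 + $24,500 = $162,900 (> $160,000).
Total number of separate transactions: 46 + 97 + 81 + 35 + 104 + 61 + 82 = 506 (≤ 520).
The test is 'or': at least one threshold is exceeded.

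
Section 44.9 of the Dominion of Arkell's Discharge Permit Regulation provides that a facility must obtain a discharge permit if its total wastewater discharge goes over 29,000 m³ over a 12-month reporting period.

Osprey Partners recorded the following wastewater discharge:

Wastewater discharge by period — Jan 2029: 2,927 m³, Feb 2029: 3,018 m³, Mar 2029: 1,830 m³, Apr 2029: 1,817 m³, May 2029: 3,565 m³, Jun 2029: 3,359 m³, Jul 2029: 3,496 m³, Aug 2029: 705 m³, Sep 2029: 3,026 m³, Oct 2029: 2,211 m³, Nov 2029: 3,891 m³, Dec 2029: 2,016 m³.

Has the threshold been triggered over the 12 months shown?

Yes

Total wastewater discharge: 2,927 m³ + 3,018 m³ + 1,830 m³ + 1,817 m³ + 3,565 m³ + 3,359 m³ + 3,496 m³ + 705 m³ + 3,026 m³ + 2,211 m³ + 3,891 m³ + 2,016 m³ = 31,861 m³.
31,861 m³ > 29,000 m³, so the threshold is exceeded.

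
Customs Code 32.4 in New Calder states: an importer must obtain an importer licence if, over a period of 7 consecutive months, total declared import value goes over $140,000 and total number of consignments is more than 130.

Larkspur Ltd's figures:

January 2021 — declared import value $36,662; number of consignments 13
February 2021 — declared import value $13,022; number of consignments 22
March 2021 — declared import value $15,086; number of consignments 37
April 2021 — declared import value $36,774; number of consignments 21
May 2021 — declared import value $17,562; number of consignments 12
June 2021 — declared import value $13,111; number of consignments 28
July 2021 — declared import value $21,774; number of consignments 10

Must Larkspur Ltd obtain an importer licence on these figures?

Yes

Total declared import value: $36,662 + $13,022 + $15,086 + $36,774 + $17,562 + $13,111 + $21,774 = $153,991 (> $140,000).
Total number of consignments: 13 + 22 + 37 + 21 + 12 + 28 + 10 = 143 (> 130).
The test is 'and': both thresholds are exceeded.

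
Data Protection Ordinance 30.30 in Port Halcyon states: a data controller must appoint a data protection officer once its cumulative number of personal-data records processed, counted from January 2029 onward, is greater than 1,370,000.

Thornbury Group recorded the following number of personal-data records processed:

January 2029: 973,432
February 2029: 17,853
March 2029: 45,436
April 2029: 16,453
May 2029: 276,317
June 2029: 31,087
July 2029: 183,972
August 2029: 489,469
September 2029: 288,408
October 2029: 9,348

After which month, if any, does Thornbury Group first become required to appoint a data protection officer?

July 2029

Through January 2029: 973,432
Through February 2029: 991,285
Through March 2029: 1,036,721
Through April 2029: 1,053,174
Through May 2029: 1,329,491
Through June 2029: 1,360,578
Through July 2029: 1,544,550 ← exceeds threshold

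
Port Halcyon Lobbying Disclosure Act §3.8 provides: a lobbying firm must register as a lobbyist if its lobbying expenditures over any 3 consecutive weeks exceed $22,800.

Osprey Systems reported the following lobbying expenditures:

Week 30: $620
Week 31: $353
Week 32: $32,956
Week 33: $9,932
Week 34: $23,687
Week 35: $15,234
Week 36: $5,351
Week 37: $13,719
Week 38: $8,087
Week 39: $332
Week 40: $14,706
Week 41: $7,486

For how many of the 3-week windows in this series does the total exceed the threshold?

8

Week 30–Week 32: $620 + $353 + $32,956 = $33,929 (over)
Week 31–Week 33: $353 + $32,956 + $9,932 = $43,241 (over)
Week 32–Week 34: $32,956 + $9,932 + $23,687 = $66,575 (over)
Week 33–Week 35: $9,932 + $23,687 + $15,234 = $48,853 (over)
Week 34–Week 36: $23,687 + $15,234 + $5,351 = $44,272 (over)
Week 35–Week 37: $15,234 + $5,351 + $13,719 = $34,304 (over)
Week 36–Week 38: $5,351 + $13,719 + $8,087 = $27,157 (over)
Week 37–Week 39: $13,719 + $8,087 + $332 = $22,138 (under)
Week 38–Week 40: $8,087 + $332 + $14,706 = $23,125 (over)
Week 39–Week 41: $332 + $14,706 + $7,486 = $22,524 (under)
8 windows exceed the threshold.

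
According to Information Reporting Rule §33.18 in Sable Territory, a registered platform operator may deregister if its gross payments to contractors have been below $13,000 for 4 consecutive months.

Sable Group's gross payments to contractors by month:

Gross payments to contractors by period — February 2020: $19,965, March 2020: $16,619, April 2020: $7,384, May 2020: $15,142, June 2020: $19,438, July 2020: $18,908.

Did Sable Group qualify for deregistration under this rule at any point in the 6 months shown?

Months below $13,000: April 2020.
Longest run of consecutive months below the threshold: 1.
1 < 4, so Sable Group never became eligible.

No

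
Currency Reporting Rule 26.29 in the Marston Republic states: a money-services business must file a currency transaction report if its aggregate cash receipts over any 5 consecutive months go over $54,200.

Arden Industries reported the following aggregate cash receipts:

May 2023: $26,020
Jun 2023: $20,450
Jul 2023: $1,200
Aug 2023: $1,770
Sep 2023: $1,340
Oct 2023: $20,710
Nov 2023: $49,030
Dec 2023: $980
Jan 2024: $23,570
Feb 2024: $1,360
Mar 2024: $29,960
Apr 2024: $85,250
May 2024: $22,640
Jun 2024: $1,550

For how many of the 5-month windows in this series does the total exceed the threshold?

May 2023–Sep 2023: $26,020 + $20,450 + $1,200 + $1,770 + $1,340 = $50,780 (under)
Jun 2023–Oct 2023: $20,450 + $1,200 + $1,770 + $1,340 + $20,710 = $45,470 (under)
Jul 2023–Nov 2023: $1,200 + $1,770 + $1,340 + $20,710 + $49,030 = $74,050 (over)
Aug 2023–Dec 2023: $1,770 + $1,340 + $20,710 + $49,030 + $980 = $73,830 (over)
Sep 2023–Jan 2024: $1,340 + $20,710 + $49,030 + $980 + $23,570 = $95,630 (over)
Oct 2023–Feb 2024: $20,710 + $49,030 + $980 + $23,570 + $1,360 = $95,650 (over)
Nov 2023–Mar 2024: $49,030 + $980 + $23,570 + $1,360 + $29,960 = $104,900 (over)
Dec 2023–Apr 2024: $980 + $23,570 + $1,360 + $29,960 + $85,250 = $141,120 (over)
Jan 2024–May 2024: $23,570 + $1,360 + $29,960 + $85,250 + $22,640 = $162,780 (over)
Feb 2024–Jun 2024: $1,360 + $29,960 + $85,250 + $22,640 + $1,550 = $140,760 (over)
8 windows exceed the threshold.

8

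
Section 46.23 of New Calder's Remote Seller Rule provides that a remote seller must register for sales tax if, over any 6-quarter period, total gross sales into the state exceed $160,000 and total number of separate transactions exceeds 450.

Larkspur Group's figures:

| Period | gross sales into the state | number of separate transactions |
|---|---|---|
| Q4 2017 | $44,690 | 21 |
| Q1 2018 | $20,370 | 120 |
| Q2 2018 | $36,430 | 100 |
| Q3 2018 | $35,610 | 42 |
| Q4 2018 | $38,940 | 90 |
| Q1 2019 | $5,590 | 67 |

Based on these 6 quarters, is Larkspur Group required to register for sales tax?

Total gross sales into the state: $44,690 + $20,370 + $36,430 + $35,610 + $38,940 + $5,590 = $181,630 (> $160,000).
Total number of separate transactions: 21 + 120 + 100 + 42 + 90 + 67 = 440 (≤ 450).
The test is 'and': the rule requires both, and at least one is not exceeded.

No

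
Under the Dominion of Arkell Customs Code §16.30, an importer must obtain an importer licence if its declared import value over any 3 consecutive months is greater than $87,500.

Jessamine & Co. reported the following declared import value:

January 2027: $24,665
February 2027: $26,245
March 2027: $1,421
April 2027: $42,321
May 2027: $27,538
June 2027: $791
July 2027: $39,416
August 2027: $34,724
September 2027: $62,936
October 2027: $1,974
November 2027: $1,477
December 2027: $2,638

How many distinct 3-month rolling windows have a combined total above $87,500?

January 2027–March 2027: $24,665 + $26,245 + $1,421 = $52,331 (under)
February 2027–April 2027: $26,245 + $1,421 + $42,321 = $69,987 (under)
March 2027–May 2027: $1,421 + $42,321 + $27,538 = $71,280 (under)
April 2027–June 2027: $42,321 + $27,538 + $791 = $70,650 (under)
May 2027–July 2027: $27,538 + $791 + $39,416 = $67,745 (under)
June 2027–August 2027: $791 + $39,416 + $34,724 = $74,931 (under)
July 2027–September 2027: $39,416 + $34,724 + $62,936 = $137,076 (over)
August 2027–October 2027: $34,724 + $62,936 + $1,974 = $99,634 (over)
September 2027–November 2027: $62,936 + $1,974 + $1,477 = $66,387 (under)
October 2027–December 2027: $1,974 + $1,477 + $2,638 = $6,089 (under)
2 windows exceed the threshold.

2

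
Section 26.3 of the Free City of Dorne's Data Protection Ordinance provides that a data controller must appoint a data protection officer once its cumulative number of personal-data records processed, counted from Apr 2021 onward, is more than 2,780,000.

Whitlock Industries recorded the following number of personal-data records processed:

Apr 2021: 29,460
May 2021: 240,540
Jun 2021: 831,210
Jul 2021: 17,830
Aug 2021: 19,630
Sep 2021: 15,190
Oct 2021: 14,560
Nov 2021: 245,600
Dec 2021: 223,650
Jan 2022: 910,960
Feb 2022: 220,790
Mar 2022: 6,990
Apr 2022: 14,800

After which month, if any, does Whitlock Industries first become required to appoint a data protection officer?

Through Apr 2021: 29,460
Through May 2021: 270,000
Through Jun 2021: 1,101,210
Through Jul 2021: 1,119,040
Through Aug 2021: 1,138,670
Through Sep 2021: 1,153,860
Through Oct 2021: 1,168,420
Through Nov 2021: 1,414,020
Through Dec 2021: 1,637,670
Through Jan 2022: 2,548,630
Through Feb 2022: 2,769,420
Through Mar 2022: 2,776,410
Through Apr 2022: 2,791,210 ← exceeds threshold

Apr 2022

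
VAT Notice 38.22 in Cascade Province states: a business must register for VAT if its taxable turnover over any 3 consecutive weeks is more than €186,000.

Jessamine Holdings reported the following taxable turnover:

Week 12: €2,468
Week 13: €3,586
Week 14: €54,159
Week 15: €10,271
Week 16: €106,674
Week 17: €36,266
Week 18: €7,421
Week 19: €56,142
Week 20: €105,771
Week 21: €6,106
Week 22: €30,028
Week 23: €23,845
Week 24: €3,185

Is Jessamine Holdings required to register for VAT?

Week 12–Week 14: €2,468 + €3,586 + €54,159 = €60,213 (under)
Week 13–Week 15: €3,586 + €54,159 + €10,271 = €68,016 (under)
Week 14–Week 16: €54,159 + €10,271 + €106,674 = €171,104 (under)
Week 15–Week 17: €10,271 + €106,674 + €36,266 = €153,211 (under)
Week 16–Week 18: €106,674 + €36,266 + €7,421 = €150,361 (under)
Week 17–Week 19: €36,266 + €7,421 + €56,142 = €99,829 (under)
Week 18–Week 20: €7,421 + €56,142 + €105,771 = €169,334 (under)
Week 19–Week 21: €56,142 + €105,771 + €6,106 = €168,019 (under)
Week 20–Week 22: €105,771 + €6,106 + €30,028 = €141,905 (under)
Week 21–Week 23: €6,106 + €30,028 + €23,845 = €59,979 (under)
Week 22–Week 24: €30,028 + €23,845 + €3,185 = €57,058 (under)
No window exceeds €186,000.

No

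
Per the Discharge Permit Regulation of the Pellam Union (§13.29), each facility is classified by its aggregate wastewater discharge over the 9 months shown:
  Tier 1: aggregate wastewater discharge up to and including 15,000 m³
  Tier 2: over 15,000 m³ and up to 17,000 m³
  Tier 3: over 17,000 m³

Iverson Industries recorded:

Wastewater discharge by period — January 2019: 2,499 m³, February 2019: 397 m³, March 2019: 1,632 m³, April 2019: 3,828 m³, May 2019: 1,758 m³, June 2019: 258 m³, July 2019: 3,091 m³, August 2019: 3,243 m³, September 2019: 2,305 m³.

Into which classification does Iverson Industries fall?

Tier 3

Aggregate wastewater discharge: 2,499 m³ + 397 m³ + 1,632 m³ + 3,828 m³ + 1,758 m³ + 258 m³ + 3,091 m³ + 3,243 m³ + 2,305 m³ = 19,011 m³.
19,011 m³ > 17,000 m³, so Tier 3 applies.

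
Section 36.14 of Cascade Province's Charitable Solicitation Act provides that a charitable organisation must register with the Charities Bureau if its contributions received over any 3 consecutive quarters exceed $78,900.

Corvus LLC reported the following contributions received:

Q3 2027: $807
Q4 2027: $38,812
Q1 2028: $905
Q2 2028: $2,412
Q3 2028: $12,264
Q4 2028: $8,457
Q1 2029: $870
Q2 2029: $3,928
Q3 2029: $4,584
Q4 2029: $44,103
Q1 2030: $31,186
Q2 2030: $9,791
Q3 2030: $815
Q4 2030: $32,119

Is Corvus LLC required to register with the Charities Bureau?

Q3 2027–Q1 2028: $807 + $38,812 + $905 = $40,524 (under)
Q4 2027–Q2 2028: $38,812 + $905 + $2,412 = $42,129 (under)
Q1 2028–Q3 2028: $905 + $2,412 + $12,264 = $15,581 (under)
Q2 2028–Q4 2028: $2,412 + $12,264 + $8,457 = $23,133 (under)
Q3 2028–Q1 2029: $12,264 + $8,457 + $870 = $21,591 (under)
Q4 2028–Q2 2029: $8,457 + $870 + $3,928 = $13,255 (under)
Q1 2029–Q3 2029: $870 + $3,928 + $4,584 = $9,382 (under)
Q2 2029–Q4 2029: $3,928 + $4,584 + $44,103 = $52,615 (under)
Q3 2029–Q1 2030: $4,584 + $44,103 + $31,186 = $79,873 (over)
Q4 2029–Q2 2030: $44,103 + $31,186 + $9,791 = $85,080 (over)
Q1 2030–Q3 2030: $31,186 + $9,791 + $815 = $41,792 (under)
Q2 2030–Q4 2030: $9,791 + $815 + $32,119 = $42,725 (under)
At least one window exceeds $78,900.

Yes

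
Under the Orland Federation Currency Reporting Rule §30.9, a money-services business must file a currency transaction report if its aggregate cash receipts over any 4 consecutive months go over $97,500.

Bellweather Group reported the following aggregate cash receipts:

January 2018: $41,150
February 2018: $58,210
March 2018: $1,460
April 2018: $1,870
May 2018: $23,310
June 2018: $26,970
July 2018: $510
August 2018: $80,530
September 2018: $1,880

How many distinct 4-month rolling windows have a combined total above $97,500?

January 2018–April 2018: $41,150 + $58,210 + $1,460 + $1,870 = $102,690 (over)
February 2018–May 2018: $58,210 + $1,460 + $1,870 + $23,310 = $84,850 (under)
March 2018–June 2018: $1,460 + $1,870 + $23,310 + $26,970 = $53,610 (under)
April 2018–July 2018: $1,870 + $23,310 + $26,970 + $510 = $52,660 (under)
May 2018–August 2018: $23,310 + $26,970 + $510 + $80,530 = $131,320 (over)
June 2018–September 2018: $26,970 + $510 + $80,530 + $1,880 = $109,890 (over)
3 windows exceed the threshold.

3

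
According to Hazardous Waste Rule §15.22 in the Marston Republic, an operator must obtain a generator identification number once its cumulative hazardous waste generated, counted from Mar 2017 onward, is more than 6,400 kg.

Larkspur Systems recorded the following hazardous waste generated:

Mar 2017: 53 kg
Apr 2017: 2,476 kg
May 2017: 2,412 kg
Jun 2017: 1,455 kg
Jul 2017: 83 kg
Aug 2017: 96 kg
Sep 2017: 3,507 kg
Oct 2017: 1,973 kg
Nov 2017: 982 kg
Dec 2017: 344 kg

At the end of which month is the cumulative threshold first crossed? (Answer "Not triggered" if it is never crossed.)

Jul 2017

Through Mar 2017: 53 kg
Through Apr 2017: 2,529 kg
Through May 2017: 4,941 kg
Through Jun 2017: 6,396 kg
Through Jul 2017: 6,479 kg ← exceeds threshold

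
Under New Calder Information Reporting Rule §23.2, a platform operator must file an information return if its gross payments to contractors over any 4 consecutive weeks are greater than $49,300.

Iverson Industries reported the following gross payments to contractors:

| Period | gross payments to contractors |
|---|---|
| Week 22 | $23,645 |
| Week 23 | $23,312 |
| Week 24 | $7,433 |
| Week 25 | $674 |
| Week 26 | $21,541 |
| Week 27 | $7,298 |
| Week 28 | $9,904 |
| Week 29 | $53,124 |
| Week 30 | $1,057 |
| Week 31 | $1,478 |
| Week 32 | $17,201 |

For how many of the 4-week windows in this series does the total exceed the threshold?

Week 22–Week 25: $23,645 + $23,312 + $7,433 + $674 = $55,064 (over)
Week 23–Week 26: $23,312 + $7,433 + $674 + $21,541 = $52,960 (over)
Week 24–Week 27: $7,433 + $674 + $21,541 + $7,298 = $36,946 (under)
Week 25–Week 28: $674 + $21,541 + $7,298 + $9,904 = $39,417 (under)
Week 26–Week 29: $21,541 + $7,298 + $9,904 + $53,124 = $91,867 (over)
Week 27–Week 30: $7,298 + $9,904 + $53,124 + $1,057 = $71,383 (over)
Week 28–Week 31: $9,904 + $53,124 + $1,057 + $1,478 = $65,563 (over)
Week 29–Week 32: $53,124 + $1,057 + $1,478 + $17,201 = $72,860 (over)
6 windows exceed the threshold.

6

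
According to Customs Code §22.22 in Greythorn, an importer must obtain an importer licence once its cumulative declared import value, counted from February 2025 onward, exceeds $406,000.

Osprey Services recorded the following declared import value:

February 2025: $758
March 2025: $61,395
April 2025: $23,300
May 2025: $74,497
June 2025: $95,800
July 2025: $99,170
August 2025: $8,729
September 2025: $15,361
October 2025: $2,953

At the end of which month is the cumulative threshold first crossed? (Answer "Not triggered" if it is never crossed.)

Through February 2025: $758
Through March 2025: $62,153
Through April 2025: $85,453
Through May 2025: $159,950
Through June 2025: $255,750
Through July 2025: $354,920
Through August 2025: $363,649
Through September 2025: $379,010
Through October 2025: $381,963
Final cumulative total $381,963 ≤ $406,000; the threshold is never exceeded.

Not triggered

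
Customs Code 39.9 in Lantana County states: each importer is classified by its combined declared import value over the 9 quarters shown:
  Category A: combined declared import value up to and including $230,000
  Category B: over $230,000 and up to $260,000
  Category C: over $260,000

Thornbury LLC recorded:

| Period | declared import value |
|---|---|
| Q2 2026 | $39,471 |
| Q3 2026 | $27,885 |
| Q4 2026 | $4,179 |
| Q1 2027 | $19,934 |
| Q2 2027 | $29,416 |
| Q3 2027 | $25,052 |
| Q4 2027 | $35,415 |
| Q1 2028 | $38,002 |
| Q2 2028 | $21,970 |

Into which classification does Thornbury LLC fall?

Category B

Combined declared import value: $39,471 + $27,885 + $4,179 + $19,934 + $29,416 + $25,052 + $35,415 + $38,002 + $21,970 = $241,324.
$230,000 < $241,324 ≤ $260,000, so Category B applies.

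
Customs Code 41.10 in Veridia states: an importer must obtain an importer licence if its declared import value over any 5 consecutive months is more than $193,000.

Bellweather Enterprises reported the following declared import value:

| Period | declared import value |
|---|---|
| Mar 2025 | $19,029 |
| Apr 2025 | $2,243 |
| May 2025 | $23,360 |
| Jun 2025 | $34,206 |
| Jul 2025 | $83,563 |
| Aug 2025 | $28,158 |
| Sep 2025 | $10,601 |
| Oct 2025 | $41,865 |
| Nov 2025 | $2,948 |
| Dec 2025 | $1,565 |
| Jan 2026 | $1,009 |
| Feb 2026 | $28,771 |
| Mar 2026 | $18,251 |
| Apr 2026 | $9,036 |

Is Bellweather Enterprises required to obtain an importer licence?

Mar 2025–Jul 2025: $19,029 + $2,243 + $23,360 + $34,206 + $83,563 = $162,401 (under)
Apr 2025–Aug 2025: $2,243 + $23,360 + $34,206 + $83,563 + $28,158 = $171,530 (under)
May 2025–Sep 2025: $23,360 + $34,206 + $83,563 + $28,158 + $10,601 = $179,888 (under)
Jun 2025–Oct 2025: $34,206 + $83,563 + $28,158 + $10,601 + $41,865 = $198,393 (over)
Jul 2025–Nov 2025: $83,563 + $28,158 + $10,601 + $41,865 + $2,948 = $167,135 (under)
Aug 2025–Dec 2025: $28,158 + $10,601 + $41,865 + $2,948 + $1,565 = $85,137 (under)
Sep 2025–Jan 2026: $10,601 + $41,865 + $2,948 + $1,565 + $1,009 = $57,988 (under)
Oct 2025–Feb 2026: $41,865 + $2,948 + $1,565 + $1,009 + $28,771 = $76,158 (under)
Nov 2025–Mar 2026: $2,948 + $1,565 + $1,009 + $28,771 + $18,251 = $52,544 (under)
Dec 2025–Apr 2026: $1,565 + $1,009 + $28,771 + $18,251 + $9,036 = $58,632 (under)
At least one window exceeds $193,000.

Yes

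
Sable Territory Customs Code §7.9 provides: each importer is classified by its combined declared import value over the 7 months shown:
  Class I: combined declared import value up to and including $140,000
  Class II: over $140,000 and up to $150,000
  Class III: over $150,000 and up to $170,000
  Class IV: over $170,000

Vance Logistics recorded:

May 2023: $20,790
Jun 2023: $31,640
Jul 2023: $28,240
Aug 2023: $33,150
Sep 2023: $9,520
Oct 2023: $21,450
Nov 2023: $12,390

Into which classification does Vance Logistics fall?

Combined declared import value: $20,790 + $31,640 + $28,240 + $33,150 + $9,520 + $21,450 + $12,390 = $157,180.
$150,000 < $157,180 ≤ $170,000, so Class III applies.

Class III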